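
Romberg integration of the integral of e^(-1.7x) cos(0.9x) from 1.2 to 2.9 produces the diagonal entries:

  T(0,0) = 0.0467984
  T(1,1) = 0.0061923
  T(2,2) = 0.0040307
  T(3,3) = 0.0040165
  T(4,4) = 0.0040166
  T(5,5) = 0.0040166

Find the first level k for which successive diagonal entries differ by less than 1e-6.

|T(1,1) − T(0,0)| = 0.0406061 ≥ 1e-6
|T(2,2) − T(1,1)| = 0.0021616 ≥ 1e-6
|T(3,3) − T(2,2)| = 0.0000142 ≥ 1e-6
|T(4,4) − T(3,3)| = 0.0000001 < 1e-6

k = 4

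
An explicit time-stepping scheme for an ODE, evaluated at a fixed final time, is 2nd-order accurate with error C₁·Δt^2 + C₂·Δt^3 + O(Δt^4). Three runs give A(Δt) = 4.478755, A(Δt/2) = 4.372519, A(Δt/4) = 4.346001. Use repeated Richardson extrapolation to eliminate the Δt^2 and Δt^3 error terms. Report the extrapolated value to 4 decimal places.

4.3372

First eliminate the Δt^2 term (factor 2^2 = 4):
  B₁ = (4·4.372519 − 4.478755)/3 = 4.337107
  B₂ = (4·4.346001 − 4.372519)/3 = 4.337162
Then eliminate the Δt^3 term (factor 2^3 = 8):
  (8·4.337162 − 4.337107)/7 = 4.337170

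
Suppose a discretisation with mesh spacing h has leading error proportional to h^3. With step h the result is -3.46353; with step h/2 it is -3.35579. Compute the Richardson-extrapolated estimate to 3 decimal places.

-3.340

The leading error scales as h^3; refining by a factor of 2 reduces it by 2^3 = 8.
Extrapolated value = (8·A(h/2) − A(h)) / (8 − 1)
= (8·(-3.35579) − (-3.46353)) / 7
= -23.38279 / 7 = -3.34040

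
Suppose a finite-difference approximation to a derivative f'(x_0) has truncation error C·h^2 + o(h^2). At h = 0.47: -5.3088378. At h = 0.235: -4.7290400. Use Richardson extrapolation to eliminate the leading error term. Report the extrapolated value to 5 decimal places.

The leading error scales as h^2; refining by a factor of 2 reduces it by 2^2 = 4.
Extrapolated value = (4·A(h/2) − A(h)) / (4 − 1)
= (4·(-4.7290400) − (-5.3088378)) / 3
= -13.6073222 / 3 = -4.5357741

-4.53577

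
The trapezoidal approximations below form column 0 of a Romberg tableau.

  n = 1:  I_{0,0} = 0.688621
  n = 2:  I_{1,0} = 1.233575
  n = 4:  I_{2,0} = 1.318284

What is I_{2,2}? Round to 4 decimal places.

Richardson extrapolation on the trapezoidal column (denominator 4−1=3):
I_{1,1} = (4·1.233575 − 0.688621) / 3 = 1.415226
I_{2,1} = 1.318284 + (1.318284 − 1.233575)/3 = 1.346520
I_{2,2} = (16·1.346520 − 1.415226) / 15 = 1.341940

1.3419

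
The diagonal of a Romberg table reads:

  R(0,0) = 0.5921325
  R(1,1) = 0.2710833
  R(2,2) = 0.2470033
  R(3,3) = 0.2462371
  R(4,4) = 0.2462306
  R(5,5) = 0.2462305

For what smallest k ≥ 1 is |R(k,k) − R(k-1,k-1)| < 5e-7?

k = 5

|R(1,1) − R(0,0)| = 0.3210492 ≥ 5e-7
|R(2,2) − R(1,1)| = 0.0240800 ≥ 5e-7
|R(3,3) − R(2,2)| = 0.0007662 ≥ 5e-7
|R(4,4) − R(3,3)| = 0.0000065 ≥ 5e-7
|R(5,5) − R(4,4)| = 0.0000001 < 5e-7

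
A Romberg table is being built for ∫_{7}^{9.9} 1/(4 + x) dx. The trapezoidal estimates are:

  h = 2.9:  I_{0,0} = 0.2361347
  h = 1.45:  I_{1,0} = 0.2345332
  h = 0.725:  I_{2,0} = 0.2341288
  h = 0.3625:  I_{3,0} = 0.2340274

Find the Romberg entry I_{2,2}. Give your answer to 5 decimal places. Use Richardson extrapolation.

0.23399

Richardson extrapolation on the trapezoidal column (denominator 4−1=3):
I_{1,1} = (4·0.2345332 − 0.2361347) / 3 = 0.2339994
I_{2,1} = 0.2341288 + (0.2341288 − 0.2345332)/3 = 0.2339940
I_{2,2} = 0.2339940 + (0.2339940 − 0.2339994)/15 = 0.2339936
(Column j=1 coincides with Simpson's rule on the same nodes.)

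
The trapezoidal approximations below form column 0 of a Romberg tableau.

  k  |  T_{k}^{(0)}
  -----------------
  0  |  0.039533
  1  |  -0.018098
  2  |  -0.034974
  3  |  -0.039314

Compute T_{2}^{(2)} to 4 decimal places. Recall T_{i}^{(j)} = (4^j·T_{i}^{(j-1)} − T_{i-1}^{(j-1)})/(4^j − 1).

Richardson extrapolation on the trapezoidal column (denominator 4−1=3):
T_{1}^{(1)} = (4·(-0.018098) − 0.039533) / 3 = -0.037308
T_{2}^{(1)} = -0.034974 + (-0.034974 − (-0.018098))/3 = -0.040599
T_{2}^{(2)} = (16·(-0.040599) − (-0.037308)) / 15 = -0.040818

-0.0408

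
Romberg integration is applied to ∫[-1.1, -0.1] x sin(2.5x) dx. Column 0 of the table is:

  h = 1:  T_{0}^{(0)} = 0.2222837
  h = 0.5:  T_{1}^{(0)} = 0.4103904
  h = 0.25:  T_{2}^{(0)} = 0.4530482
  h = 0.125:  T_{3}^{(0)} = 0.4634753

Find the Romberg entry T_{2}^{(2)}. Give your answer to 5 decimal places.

T_{1}^{(1)} = (4·0.4103904 − 0.2222837) / 3 = 0.4730926
T_{2}^{(1)} = (4·0.4530482 − 0.4103904) / 3 = 0.4672675
T_{2}^{(2)} = (16·0.4672675 − 0.4730926) / 15 = 0.4668792

0.46688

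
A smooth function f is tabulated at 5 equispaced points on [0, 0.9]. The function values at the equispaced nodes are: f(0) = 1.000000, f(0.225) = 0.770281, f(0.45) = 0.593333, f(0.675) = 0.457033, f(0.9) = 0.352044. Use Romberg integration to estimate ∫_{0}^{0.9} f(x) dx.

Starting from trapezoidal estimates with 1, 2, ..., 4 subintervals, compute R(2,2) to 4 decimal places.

0.5586

R(0,0) (trapezoid, 1 panel, h=0.9000): 0.608420
R(1,0) (trapezoid, 2 panels, h=0.4500): 0.571210
R(2,0) (trapezoid, 4 panels, h=0.2250): 0.561751
R(1,1) = 0.571210 + (0.571210 − 0.608420)/3 = 0.558807
R(2,1) = 0.561751 + (0.561751 − 0.571210)/3 = 0.558598
R(2,2) = 0.558598 + (0.558598 − 0.558807)/15 = 0.558584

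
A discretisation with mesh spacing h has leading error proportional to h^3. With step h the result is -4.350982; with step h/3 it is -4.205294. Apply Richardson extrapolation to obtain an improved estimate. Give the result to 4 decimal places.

-4.1997

The leading error scales as h^3; refining by a factor of 3 reduces it by 3^3 = 27.
Extrapolated value = (27·A(h/3) − A(h)) / (27 − 1)
= (27·(-4.205294) − (-4.350982)) / 26
= -109.191956 / 26 = -4.199691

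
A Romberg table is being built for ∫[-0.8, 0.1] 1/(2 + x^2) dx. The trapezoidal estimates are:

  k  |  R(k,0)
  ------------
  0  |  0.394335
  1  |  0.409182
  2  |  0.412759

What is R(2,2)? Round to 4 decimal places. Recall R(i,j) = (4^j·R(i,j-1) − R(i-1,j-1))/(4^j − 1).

Richardson extrapolation on the trapezoidal column (denominator 4−1=3):
R(1,1) = (4·0.409182 − 0.394335) / 3 = 0.414131
R(2,1) = 0.412759 + (0.412759 − 0.409182)/3 = 0.413951
R(2,2) = (16·0.413951 − 0.414131) / 15 = 0.413939
(Column j=1 coincides with Simpson's rule on the same nodes.)

0.4139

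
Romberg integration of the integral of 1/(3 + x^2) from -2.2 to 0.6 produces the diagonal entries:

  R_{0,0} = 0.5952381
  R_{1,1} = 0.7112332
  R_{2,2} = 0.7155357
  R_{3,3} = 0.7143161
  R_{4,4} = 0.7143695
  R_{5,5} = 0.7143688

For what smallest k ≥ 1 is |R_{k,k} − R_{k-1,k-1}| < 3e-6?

k = 5

|R_{1,1} − R_{0,0}| = 0.1159951 ≥ 3e-6
|R_{2,2} − R_{1,1}| = 0.0043025 ≥ 3e-6
|R_{3,3} − R_{2,2}| = 0.0012196 ≥ 3e-6
|R_{4,4} − R_{3,3}| = 0.0000534 ≥ 3e-6
|R_{5,5} − R_{4,4}| = 0.0000007 < 3e-6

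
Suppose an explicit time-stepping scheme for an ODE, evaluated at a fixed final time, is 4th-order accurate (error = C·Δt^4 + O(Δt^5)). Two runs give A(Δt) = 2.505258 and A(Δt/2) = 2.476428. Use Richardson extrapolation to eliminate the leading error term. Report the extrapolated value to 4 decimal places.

The leading error scales as Δt^4; refining by a factor of 2 reduces it by 2^4 = 16.
Extrapolated value = (16·A(Δt/2) − A(Δt)) / (16 − 1)
= (16·2.476428 − 2.505258) / 15
= 37.117590 / 15 = 2.474506

2.4745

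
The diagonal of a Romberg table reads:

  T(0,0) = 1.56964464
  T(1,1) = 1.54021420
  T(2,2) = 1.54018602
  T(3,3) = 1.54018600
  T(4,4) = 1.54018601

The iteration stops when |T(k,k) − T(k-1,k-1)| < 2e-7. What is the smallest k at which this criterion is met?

|T(1,1) − T(0,0)| = 0.02943044 ≥ 2e-7
|T(2,2) − T(1,1)| = 0.00002818 ≥ 2e-7
|T(3,3) − T(2,2)| = 0.00000002 < 2e-7

k = 3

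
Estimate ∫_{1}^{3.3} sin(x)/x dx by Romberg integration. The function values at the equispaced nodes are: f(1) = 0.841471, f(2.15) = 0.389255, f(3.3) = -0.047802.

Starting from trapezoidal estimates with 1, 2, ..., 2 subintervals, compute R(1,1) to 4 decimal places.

0.9011

R(0,0) (trapezoid, 1 panel, h=2.3000): 0.912719
R(1,0) (trapezoid, 2 panels, h=1.1500): 0.904003
R(1,1) = 0.904003 + (0.904003 − 0.912719)/3 = 0.901098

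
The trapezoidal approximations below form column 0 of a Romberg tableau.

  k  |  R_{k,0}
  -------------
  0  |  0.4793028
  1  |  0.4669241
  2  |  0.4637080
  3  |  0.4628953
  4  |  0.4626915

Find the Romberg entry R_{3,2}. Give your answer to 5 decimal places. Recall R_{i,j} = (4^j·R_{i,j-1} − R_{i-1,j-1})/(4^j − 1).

R_{2,1} = 0.4637080 + (0.4637080 − 0.4669241)/3 = 0.4626360
R_{3,1} = 0.4628953 + (0.4628953 − 0.4637080)/3 = 0.4626244
R_{3,2} = (16·0.4626244 − 0.4626360) / 15 = 0.4626236

0.46262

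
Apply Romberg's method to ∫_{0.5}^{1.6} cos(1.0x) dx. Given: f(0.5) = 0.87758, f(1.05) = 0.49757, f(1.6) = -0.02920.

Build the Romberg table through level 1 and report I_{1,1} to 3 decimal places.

0.520

I_{0,0} (trapezoid, 1 panel, h=1.1000): 0.46661
I_{1,0} (trapezoid, 2 panels, h=0.5500): 0.50697
I_{1,1} = 0.50697 + (0.50697 − 0.46661)/3 = 0.52042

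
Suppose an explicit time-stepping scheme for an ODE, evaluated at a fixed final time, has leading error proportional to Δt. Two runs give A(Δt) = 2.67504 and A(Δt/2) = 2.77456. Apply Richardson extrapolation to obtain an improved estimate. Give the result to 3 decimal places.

The leading error scales as Δt; refining by a factor of 2 reduces it by 2^1 = 2.
Extrapolated value = (2·A(Δt/2) − A(Δt)) / (2 − 1)
= (2·2.77456 − 2.67504) / 1
= 2.87408 / 1 = 2.87408

2.874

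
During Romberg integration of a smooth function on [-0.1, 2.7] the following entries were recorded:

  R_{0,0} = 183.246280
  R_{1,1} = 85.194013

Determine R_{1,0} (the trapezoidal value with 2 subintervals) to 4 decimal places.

109.7071

From R_{1,1} = (4·R_{1,0} − R_{0,0})/3, solve for R_{1,0}:
4·R_{1,0} = 3·85.194013 + 183.246280 = 438.828319
R_{1,0} = 109.707080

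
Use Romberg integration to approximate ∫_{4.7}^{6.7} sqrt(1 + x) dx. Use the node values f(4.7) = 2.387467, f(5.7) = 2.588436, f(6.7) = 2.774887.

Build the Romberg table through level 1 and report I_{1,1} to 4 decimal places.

I_{0,0} (trapezoid, 1 panel, h=2.0000): 5.162354
I_{1,0} (trapezoid, 2 panels, h=1.0000): 5.169613
I_{1,1} = 5.169613 + (5.169613 − 5.162354)/3 = 5.172033

5.1720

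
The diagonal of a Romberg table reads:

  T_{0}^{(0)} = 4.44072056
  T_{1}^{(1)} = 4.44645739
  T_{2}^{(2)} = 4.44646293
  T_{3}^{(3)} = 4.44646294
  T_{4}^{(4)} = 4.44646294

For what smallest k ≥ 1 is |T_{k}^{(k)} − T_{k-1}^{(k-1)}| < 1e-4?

|T_{1}^{(1)} − T_{0}^{(0)}| = 0.00573683 ≥ 1e-4
|T_{2}^{(2)} − T_{1}^{(1)}| = 0.00000554 < 1e-4

k = 2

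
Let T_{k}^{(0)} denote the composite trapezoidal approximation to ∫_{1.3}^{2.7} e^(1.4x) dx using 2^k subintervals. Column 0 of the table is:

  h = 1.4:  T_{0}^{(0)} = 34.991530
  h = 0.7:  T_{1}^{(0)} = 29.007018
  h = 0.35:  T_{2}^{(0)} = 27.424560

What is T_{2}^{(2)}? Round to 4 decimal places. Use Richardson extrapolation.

Richardson extrapolation on the trapezoidal column (denominator 4−1=3):
T_{1}^{(1)} = (4·29.007018 − 34.991530) / 3 = 27.012181
T_{2}^{(1)} = (4·27.424560 − 29.007018) / 3 = 26.897074
T_{2}^{(2)} = (16·26.897074 − 27.012181) / 15 = 26.889400

26.8894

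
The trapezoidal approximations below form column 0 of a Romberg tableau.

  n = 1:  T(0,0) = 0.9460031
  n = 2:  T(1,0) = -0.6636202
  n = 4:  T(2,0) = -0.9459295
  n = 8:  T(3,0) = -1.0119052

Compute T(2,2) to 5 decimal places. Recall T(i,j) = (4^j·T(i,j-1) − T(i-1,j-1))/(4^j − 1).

-1.02936

Richardson extrapolation on the trapezoidal column (denominator 4−1=3):
T(1,1) = -0.6636202 + (-0.6636202 − 0.9460031)/3 = -1.2001613
T(2,1) = -0.9459295 + (-0.9459295 − (-0.6636202))/3 = -1.0400326
T(2,2) = -1.0400326 + (-1.0400326 − (-1.2001613))/15 = -1.0293574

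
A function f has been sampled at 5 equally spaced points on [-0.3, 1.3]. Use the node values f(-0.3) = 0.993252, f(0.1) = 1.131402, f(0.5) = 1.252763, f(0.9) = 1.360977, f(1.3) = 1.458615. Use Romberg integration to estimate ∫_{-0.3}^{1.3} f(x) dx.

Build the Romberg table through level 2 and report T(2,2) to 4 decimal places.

1.9903

T(0,0) (trapezoid, 1 panel, h=1.6000): 1.961494
T(1,0) (trapezoid, 2 panels, h=0.8000): 1.982957
T(2,0) (trapezoid, 4 panels, h=0.4000): 1.988430
T(1,1) = 1.982957 + (1.982957 − 1.961494)/3 = 1.990111
T(2,1) = 1.988430 + (1.988430 − 1.982957)/3 = 1.990254
T(2,2) = 1.990254 + (1.990254 − 1.990111)/15 = 1.990264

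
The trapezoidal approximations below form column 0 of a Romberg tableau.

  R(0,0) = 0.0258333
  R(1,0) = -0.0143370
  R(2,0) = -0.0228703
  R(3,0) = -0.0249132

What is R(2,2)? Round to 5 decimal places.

Richardson extrapolation on the trapezoidal column (denominator 4−1=3):
R(1,1) = -0.0143370 + (-0.0143370 − 0.0258333)/3 = -0.0277271
R(2,1) = (4·(-0.0228703) − (-0.0143370)) / 3 = -0.0257147
R(2,2) = (16·(-0.0257147) − (-0.0277271)) / 15 = -0.0255805

-0.02558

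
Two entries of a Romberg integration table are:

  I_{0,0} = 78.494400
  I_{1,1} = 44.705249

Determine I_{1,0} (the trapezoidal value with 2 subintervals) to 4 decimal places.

53.1525

From I_{1,1} = (4·I_{1,0} − I_{0,0})/3, solve for I_{1,0}:
4·I_{1,0} = 3·44.705249 + 78.494400 = 212.610147
I_{1,0} = 53.152537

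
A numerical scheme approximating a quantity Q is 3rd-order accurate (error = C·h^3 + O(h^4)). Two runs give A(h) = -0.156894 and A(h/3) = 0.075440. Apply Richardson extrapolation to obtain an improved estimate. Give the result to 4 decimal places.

Extrapolated value = (27·A(h/3) − A(h)) / (27 − 1)
= (27·0.075440 − (-0.156894)) / 26
= 2.193774 / 26 = 0.084376

0.0844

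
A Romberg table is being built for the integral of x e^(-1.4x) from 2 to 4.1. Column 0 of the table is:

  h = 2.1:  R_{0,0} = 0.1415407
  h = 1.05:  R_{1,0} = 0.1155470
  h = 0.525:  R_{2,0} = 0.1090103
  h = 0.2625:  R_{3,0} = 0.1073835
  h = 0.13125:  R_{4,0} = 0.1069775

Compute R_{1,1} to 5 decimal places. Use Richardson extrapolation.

0.10688

Richardson extrapolation on the trapezoidal column (denominator 4−1=3):
R_{1,1} = 0.1155470 + (0.1155470 − 0.1415407)/3 = 0.1068824
(Column j=1 coincides with Simpson's rule on the same nodes.)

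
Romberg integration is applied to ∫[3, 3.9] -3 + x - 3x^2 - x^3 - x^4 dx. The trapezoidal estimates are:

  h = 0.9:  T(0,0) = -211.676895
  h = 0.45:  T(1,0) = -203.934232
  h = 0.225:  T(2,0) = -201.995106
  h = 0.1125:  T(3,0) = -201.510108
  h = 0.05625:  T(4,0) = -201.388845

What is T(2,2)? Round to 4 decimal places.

T(1,1) = (4·(-203.934232) − (-211.676895)) / 3 = -201.353344
T(2,1) = (4·(-201.995106) − (-203.934232)) / 3 = -201.348731
T(2,2) = -201.348731 + (-201.348731 − (-201.353344))/15 = -201.348423
(Column j=1 coincides with Simpson's rule on the same nodes.)

-201.3484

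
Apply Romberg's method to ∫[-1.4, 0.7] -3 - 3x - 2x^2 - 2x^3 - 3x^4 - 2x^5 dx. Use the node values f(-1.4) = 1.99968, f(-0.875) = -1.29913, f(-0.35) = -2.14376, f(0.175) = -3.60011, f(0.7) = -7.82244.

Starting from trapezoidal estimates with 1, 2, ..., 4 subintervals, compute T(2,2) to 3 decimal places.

-5.209

T(0,0) (trapezoid, 1 panel, h=2.1000): -6.11390
T(1,0) (trapezoid, 2 panels, h=1.0500): -5.30790
T(2,0) (trapezoid, 4 panels, h=0.5250): -5.22605
T(1,1) = -5.30790 + (-5.30790 − (-6.11390))/3 = -5.03923
T(2,1) = -5.22605 + (-5.22605 − (-5.30790))/3 = -5.19877
T(2,2) = -5.19877 + (-5.19877 − (-5.03923))/15 = -5.20941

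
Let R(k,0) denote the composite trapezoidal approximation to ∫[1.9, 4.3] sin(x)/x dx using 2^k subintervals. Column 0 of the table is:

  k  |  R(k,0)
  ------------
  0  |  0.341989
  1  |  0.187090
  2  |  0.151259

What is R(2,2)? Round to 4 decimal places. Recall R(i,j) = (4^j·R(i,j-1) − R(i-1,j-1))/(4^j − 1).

R(1,1) = (4·0.187090 − 0.341989) / 3 = 0.135457
R(2,1) = (4·0.151259 − 0.187090) / 3 = 0.139315
R(2,2) = 0.139315 + (0.139315 − 0.135457)/15 = 0.139572
(Column j=1 coincides with Simpson's rule on the same nodes.)

0.1396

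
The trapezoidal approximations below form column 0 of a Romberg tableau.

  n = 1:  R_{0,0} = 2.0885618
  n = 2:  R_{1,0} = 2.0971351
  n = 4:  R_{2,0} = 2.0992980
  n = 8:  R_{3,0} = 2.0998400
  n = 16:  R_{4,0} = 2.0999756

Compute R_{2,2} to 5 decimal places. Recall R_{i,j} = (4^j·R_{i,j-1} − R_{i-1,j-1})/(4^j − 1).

R_{1,1} = (4·2.0971351 − 2.0885618) / 3 = 2.0999929
R_{2,1} = (4·2.0992980 − 2.0971351) / 3 = 2.1000190
R_{2,2} = 2.1000190 + (2.1000190 − 2.0999929)/15 = 2.1000207

2.10002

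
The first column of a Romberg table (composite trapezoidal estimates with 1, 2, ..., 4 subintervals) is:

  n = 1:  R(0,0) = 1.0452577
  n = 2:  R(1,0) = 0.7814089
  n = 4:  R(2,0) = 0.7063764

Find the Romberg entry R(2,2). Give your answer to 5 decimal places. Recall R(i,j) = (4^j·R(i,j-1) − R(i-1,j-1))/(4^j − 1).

R(1,1) = (4·0.7814089 − 1.0452577) / 3 = 0.6934593
R(2,1) = 0.7063764 + (0.7063764 − 0.7814089)/3 = 0.6813656
R(2,2) = 0.6813656 + (0.6813656 − 0.6934593)/15 = 0.6805594

0.68056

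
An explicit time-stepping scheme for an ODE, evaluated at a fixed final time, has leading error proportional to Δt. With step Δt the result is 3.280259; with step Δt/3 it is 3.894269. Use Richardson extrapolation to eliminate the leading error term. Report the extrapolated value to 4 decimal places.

4.2013

Extrapolated value = (3·A(Δt/3) − A(Δt)) / (3 − 1)
= (3·3.894269 − 3.280259) / 2
= 8.402548 / 2 = 4.201274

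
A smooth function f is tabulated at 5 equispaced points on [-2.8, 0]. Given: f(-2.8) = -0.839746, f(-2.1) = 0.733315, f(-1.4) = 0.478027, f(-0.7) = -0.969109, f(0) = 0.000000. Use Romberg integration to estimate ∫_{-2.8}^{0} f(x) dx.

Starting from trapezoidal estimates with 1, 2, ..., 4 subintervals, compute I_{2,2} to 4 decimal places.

I_{0,0} (trapezoid, 1 panel, h=2.8000): -1.175644
I_{1,0} (trapezoid, 2 panels, h=1.4000): 0.081416
I_{2,0} (trapezoid, 4 panels, h=0.7000): -0.124348
I_{1,1} = 0.081416 + (0.081416 − (-1.175644))/3 = 0.500436
I_{2,1} = -0.124348 + (-0.124348 − 0.081416)/3 = -0.192936
I_{2,2} = -0.192936 + (-0.192936 − 0.500436)/15 = -0.239161

-0.2392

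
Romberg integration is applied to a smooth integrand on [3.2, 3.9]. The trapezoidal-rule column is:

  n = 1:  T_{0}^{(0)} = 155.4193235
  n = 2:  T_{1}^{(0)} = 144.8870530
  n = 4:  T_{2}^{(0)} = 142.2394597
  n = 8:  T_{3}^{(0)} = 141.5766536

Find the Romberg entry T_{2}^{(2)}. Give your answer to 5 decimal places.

141.35564

T_{1}^{(1)} = (4·144.8870530 − 155.4193235) / 3 = 141.3762962
T_{2}^{(1)} = 142.2394597 + (142.2394597 − 144.8870530)/3 = 141.3569286
T_{2}^{(2)} = 141.3569286 + (141.3569286 − 141.3762962)/15 = 141.3556374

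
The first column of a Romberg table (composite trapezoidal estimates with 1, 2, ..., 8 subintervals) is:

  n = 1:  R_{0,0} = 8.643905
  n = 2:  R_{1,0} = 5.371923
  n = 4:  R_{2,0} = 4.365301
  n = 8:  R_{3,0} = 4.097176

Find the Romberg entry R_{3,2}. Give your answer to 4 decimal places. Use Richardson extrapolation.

4.0063

R_{2,1} = 4.365301 + (4.365301 − 5.371923)/3 = 4.029760
R_{3,1} = 4.097176 + (4.097176 − 4.365301)/3 = 4.007801
R_{3,2} = (16·4.007801 − 4.029760) / 15 = 4.006337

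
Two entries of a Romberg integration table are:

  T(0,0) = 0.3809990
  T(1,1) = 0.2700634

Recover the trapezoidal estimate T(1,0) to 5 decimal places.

0.29780

From T(1,1) = (4·T(1,0) − T(0,0))/3, solve for T(1,0):
4·T(1,0) = 3·0.2700634 + 0.3809990 = 1.1911892
T(1,0) = 0.2977973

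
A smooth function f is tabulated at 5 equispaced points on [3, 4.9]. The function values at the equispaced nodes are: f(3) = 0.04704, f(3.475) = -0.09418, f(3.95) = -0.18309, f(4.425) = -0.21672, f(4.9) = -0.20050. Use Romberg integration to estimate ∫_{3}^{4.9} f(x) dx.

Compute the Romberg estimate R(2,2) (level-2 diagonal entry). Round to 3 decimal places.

-0.279

R(0,0) (trapezoid, 1 panel, h=1.9000): -0.14579
R(1,0) (trapezoid, 2 panels, h=0.9500): -0.24683
R(2,0) (trapezoid, 4 panels, h=0.4750): -0.27109
R(1,1) = -0.24683 + (-0.24683 − (-0.14579))/3 = -0.28051
R(2,1) = -0.27109 + (-0.27109 − (-0.24683))/3 = -0.27918
R(2,2) = -0.27918 + (-0.27918 − (-0.28051))/15 = -0.27909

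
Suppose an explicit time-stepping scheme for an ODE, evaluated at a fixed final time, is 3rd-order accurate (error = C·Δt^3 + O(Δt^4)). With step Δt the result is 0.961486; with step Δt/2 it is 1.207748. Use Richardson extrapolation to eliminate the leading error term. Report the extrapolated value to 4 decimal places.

The leading error scales as Δt^3; refining by a factor of 2 reduces it by 2^3 = 8.
Extrapolated value = (8·A(Δt/2) − A(Δt)) / (8 − 1)
= (8·1.207748 − 0.961486) / 7
= 8.700498 / 7 = 1.242928

1.2429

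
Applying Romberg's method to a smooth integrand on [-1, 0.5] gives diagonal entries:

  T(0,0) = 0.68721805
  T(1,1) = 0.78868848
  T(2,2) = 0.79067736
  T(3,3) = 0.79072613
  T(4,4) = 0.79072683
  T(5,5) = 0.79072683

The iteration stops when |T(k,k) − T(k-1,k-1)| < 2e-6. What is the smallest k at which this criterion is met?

k = 4

|T(1,1) − T(0,0)| = 0.10147043 ≥ 2e-6
|T(2,2) − T(1,1)| = 0.00198888 ≥ 2e-6
|T(3,3) − T(2,2)| = 0.00004877 ≥ 2e-6
|T(4,4) − T(3,3)| = 0.00000070 < 2e-6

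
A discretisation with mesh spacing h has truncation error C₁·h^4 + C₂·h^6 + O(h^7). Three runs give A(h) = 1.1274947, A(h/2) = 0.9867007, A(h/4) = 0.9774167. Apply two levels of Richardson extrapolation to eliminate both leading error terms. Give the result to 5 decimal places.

First eliminate the h^4 term (factor 2^4 = 16):
  B₁ = (16·0.9867007 − 1.1274947)/15 = 0.9773144
  B₂ = (16·0.9774167 − 0.9867007)/15 = 0.9767978
Then eliminate the h^6 term (factor 2^6 = 64):
  (64·0.9767978 − 0.9773144)/63 = 0.9767896

0.97679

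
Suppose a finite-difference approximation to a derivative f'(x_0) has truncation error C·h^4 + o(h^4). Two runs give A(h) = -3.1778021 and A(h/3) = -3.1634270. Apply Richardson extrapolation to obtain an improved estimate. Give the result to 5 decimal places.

The leading error scales as h^4; refining by a factor of 3 reduces it by 3^4 = 81.
Extrapolated value = (81·A(h/3) − A(h)) / (81 − 1)
= (81·(-3.1634270) − (-3.1778021)) / 80
= -253.0597849 / 80 = -3.1632473

-3.16325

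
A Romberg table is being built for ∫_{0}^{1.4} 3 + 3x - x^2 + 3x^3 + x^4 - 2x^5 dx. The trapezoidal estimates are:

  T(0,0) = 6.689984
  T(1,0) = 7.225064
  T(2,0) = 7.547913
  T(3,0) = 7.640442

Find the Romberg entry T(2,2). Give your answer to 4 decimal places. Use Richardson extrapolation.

7.6723

T(1,1) = (4·7.225064 − 6.689984) / 3 = 7.403424
T(2,1) = (4·7.547913 − 7.225064) / 3 = 7.655529
T(2,2) = 7.655529 + (7.655529 − 7.403424)/15 = 7.672336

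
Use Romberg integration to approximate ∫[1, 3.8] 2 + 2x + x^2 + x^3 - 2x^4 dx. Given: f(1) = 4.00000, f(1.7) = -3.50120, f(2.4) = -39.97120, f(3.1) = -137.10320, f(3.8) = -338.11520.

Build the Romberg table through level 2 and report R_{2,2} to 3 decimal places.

-227.665

R_{0,0} (trapezoid, 1 panel, h=2.8000): -467.76128
R_{1,0} (trapezoid, 2 panels, h=1.4000): -289.84032
R_{2,0} (trapezoid, 4 panels, h=0.7000): -243.34324
R_{1,1} = -289.84032 + (-289.84032 − (-467.76128))/3 = -230.53333
R_{2,1} = -243.34324 + (-243.34324 − (-289.84032))/3 = -227.84421
R_{2,2} = -227.84421 + (-227.84421 − (-230.53333))/15 = -227.66494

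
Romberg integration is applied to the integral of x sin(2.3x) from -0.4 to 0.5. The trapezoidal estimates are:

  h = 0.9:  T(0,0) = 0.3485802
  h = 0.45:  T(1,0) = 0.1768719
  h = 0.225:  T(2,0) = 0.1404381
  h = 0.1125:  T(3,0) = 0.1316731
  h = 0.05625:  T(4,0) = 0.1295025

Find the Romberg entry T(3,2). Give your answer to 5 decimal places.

0.12878

Richardson extrapolation on the trapezoidal column (denominator 4−1=3):
T(2,1) = (4·0.1404381 − 0.1768719) / 3 = 0.1282935
T(3,1) = 0.1316731 + (0.1316731 − 0.1404381)/3 = 0.1287514
T(3,2) = 0.1287514 + (0.1287514 − 0.1282935)/15 = 0.1287819
(Column j=1 coincides with Simpson's rule on the same nodes.)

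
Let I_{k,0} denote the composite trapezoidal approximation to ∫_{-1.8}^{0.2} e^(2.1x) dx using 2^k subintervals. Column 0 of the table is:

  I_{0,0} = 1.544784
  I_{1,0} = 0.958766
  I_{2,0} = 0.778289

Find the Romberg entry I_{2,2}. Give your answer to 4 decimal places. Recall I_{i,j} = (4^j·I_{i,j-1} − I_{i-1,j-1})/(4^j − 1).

I_{1,1} = 0.958766 + (0.958766 − 1.544784)/3 = 0.763427
I_{2,1} = 0.778289 + (0.778289 − 0.958766)/3 = 0.718130
I_{2,2} = 0.718130 + (0.718130 − 0.763427)/15 = 0.715110

0.7151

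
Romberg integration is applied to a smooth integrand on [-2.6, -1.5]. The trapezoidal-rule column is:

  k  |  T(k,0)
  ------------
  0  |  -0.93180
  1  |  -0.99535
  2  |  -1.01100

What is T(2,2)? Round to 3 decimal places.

Richardson extrapolation on the trapezoidal column (denominator 4−1=3):
T(1,1) = (4·(-0.99535) − (-0.93180)) / 3 = -1.01653
T(2,1) = -1.01100 + (-1.01100 − (-0.99535))/3 = -1.01622
T(2,2) = -1.01622 + (-1.01622 − (-1.01653))/15 = -1.01620

-1.016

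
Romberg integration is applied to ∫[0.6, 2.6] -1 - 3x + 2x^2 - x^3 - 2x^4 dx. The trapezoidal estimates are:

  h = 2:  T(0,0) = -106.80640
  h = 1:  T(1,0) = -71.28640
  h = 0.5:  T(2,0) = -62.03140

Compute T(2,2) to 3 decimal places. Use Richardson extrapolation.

-58.913

Richardson extrapolation on the trapezoidal column (denominator 4−1=3):
T(1,1) = -71.28640 + (-71.28640 − (-106.80640))/3 = -59.44640
T(2,1) = (4·(-62.03140) − (-71.28640)) / 3 = -58.94640
T(2,2) = (16·(-58.94640) − (-59.44640)) / 15 = -58.91307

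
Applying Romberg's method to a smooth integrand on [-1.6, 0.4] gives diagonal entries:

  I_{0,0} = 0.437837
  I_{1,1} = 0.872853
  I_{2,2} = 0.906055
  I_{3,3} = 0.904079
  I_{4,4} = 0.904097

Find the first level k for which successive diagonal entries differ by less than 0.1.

k = 2

|I_{1,1} − I_{0,0}| = 0.435016 ≥ 0.1
|I_{2,2} − I_{1,1}| = 0.033202 < 0.1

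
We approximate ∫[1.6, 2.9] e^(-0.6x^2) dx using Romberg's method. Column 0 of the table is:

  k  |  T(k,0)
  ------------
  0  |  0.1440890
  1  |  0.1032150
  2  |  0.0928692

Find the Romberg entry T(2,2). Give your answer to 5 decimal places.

0.08941

T(1,1) = 0.1032150 + (0.1032150 − 0.1440890)/3 = 0.0895903
T(2,1) = (4·0.0928692 − 0.1032150) / 3 = 0.0894206
T(2,2) = (16·0.0894206 − 0.0895903) / 15 = 0.0894093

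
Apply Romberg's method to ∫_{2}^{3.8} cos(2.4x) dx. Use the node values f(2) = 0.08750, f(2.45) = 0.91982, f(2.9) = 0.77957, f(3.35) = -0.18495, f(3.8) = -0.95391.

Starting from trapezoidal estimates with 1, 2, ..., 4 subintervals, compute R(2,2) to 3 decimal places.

R(0,0) (trapezoid, 1 panel, h=1.8000): -0.77977
R(1,0) (trapezoid, 2 panels, h=0.9000): 0.31173
R(2,0) (trapezoid, 4 panels, h=0.4500): 0.48656
R(1,1) = 0.31173 + (0.31173 − (-0.77977))/3 = 0.67556
R(2,1) = 0.48656 + (0.48656 − 0.31173)/3 = 0.54484
R(2,2) = 0.54484 + (0.54484 − 0.67556)/15 = 0.53613

0.536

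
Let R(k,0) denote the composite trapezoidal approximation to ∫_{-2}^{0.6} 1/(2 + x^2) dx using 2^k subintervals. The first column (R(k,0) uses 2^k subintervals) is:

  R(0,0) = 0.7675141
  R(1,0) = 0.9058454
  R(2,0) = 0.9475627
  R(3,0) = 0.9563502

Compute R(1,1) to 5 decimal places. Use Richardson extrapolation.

0.95196

Richardson extrapolation on the trapezoidal column (denominator 4−1=3):
R(1,1) = 0.9058454 + (0.9058454 − 0.7675141)/3 = 0.9519558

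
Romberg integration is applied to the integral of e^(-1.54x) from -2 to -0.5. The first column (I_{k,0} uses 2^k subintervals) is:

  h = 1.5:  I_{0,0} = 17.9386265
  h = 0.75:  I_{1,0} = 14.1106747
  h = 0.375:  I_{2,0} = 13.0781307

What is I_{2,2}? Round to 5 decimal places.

12.72723

Richardson extrapolation on the trapezoidal column (denominator 4−1=3):
I_{1,1} = (4·14.1106747 − 17.9386265) / 3 = 12.8346908
I_{2,1} = 13.0781307 + (13.0781307 − 14.1106747)/3 = 12.7339494
I_{2,2} = 12.7339494 + (12.7339494 − 12.8346908)/15 = 12.7272333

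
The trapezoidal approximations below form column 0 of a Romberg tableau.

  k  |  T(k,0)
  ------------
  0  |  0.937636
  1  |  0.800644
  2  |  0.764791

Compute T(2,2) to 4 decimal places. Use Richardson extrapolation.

0.7527

Richardson extrapolation on the trapezoidal column (denominator 4−1=3):
T(1,1) = (4·0.800644 − 0.937636) / 3 = 0.754980
T(2,1) = 0.764791 + (0.764791 − 0.800644)/3 = 0.752840
T(2,2) = 0.752840 + (0.752840 − 0.754980)/15 = 0.752697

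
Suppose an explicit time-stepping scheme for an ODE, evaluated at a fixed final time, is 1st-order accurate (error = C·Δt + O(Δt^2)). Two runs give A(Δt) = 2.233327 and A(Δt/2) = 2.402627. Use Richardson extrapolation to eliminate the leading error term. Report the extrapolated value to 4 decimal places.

Extrapolated value = (2·A(Δt/2) − A(Δt)) / (2 − 1)
= (2·2.402627 − 2.233327) / 1
= 2.571927 / 1 = 2.571927

2.5719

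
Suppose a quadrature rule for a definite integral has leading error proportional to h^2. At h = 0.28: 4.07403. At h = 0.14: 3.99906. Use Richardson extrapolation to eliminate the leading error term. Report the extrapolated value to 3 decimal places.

The leading error scales as h^2; refining by a factor of 2 reduces it by 2^2 = 4.
Extrapolated value = (4·A(h/2) − A(h)) / (4 − 1)
= (4·3.99906 − 4.07403) / 3
= 11.92221 / 3 = 3.97407

3.974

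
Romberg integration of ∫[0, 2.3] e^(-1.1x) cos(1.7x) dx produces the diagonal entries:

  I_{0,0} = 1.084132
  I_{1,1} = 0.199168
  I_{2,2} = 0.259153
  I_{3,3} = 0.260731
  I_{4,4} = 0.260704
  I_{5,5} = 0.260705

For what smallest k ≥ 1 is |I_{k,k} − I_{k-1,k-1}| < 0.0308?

k = 3

|I_{1,1} − I_{0,0}| = 0.884964 ≥ 0.0308
|I_{2,2} − I_{1,1}| = 0.059985 ≥ 0.0308
|I_{3,3} − I_{2,2}| = 0.001578 < 0.0308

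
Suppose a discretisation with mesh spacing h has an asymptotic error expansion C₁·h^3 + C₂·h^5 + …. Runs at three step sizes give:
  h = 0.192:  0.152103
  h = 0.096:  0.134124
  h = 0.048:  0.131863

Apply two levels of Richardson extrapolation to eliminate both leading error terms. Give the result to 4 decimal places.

First eliminate the h^3 term (factor 2^3 = 8):
  B₁ = (8·0.134124 − 0.152103)/7 = 0.131556
  B₂ = (8·0.131863 − 0.134124)/7 = 0.131540
Then eliminate the h^5 term (factor 2^5 = 32):
  (32·0.131540 − 0.131556)/31 = 0.131539

0.1315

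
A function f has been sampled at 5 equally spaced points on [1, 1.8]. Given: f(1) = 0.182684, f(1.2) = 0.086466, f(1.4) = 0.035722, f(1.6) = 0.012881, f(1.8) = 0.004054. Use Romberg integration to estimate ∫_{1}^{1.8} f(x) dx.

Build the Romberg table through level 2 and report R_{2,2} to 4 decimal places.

0.0437

R_{0,0} (trapezoid, 1 panel, h=0.8000): 0.074695
R_{1,0} (trapezoid, 2 panels, h=0.4000): 0.051636
R_{2,0} (trapezoid, 4 panels, h=0.2000): 0.045688
R_{1,1} = 0.051636 + (0.051636 − 0.074695)/3 = 0.043950
R_{2,1} = 0.045688 + (0.045688 − 0.051636)/3 = 0.043705
R_{2,2} = 0.043705 + (0.043705 − 0.043950)/15 = 0.043689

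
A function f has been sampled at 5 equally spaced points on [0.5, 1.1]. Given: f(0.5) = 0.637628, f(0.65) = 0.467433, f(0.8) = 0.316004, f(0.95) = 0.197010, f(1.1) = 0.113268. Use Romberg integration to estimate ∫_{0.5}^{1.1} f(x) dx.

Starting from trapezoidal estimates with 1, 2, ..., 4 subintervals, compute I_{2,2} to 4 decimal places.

0.2021

I_{0,0} (trapezoid, 1 panel, h=0.6000): 0.225269
I_{1,0} (trapezoid, 2 panels, h=0.3000): 0.207436
I_{2,0} (trapezoid, 4 panels, h=0.1500): 0.203384
I_{1,1} = 0.207436 + (0.207436 − 0.225269)/3 = 0.201492
I_{2,1} = 0.203384 + (0.203384 − 0.207436)/3 = 0.202033
I_{2,2} = 0.202033 + (0.202033 − 0.201492)/15 = 0.202069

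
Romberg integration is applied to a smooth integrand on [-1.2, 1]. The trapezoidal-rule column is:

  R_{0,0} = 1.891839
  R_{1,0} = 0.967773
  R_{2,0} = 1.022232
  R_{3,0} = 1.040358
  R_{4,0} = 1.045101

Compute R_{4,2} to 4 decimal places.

R_{3,1} = (4·1.040358 − 1.022232) / 3 = 1.046400
R_{4,1} = (4·1.045101 − 1.040358) / 3 = 1.046682
R_{4,2} = (16·1.046682 − 1.046400) / 15 = 1.046701
(Column j=1 coincides with Simpson's rule on the same nodes.)

1.0467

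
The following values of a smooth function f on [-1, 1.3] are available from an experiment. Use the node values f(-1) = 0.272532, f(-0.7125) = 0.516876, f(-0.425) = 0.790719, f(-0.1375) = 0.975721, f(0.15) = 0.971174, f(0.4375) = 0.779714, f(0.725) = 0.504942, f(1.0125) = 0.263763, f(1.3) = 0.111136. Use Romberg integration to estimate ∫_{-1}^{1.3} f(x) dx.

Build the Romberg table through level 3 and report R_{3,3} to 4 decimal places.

1.4440

R_{0,0} (trapezoid, 1 panel, h=2.3000): 0.441218
R_{1,0} (trapezoid, 2 panels, h=1.1500): 1.337459
R_{2,0} (trapezoid, 4 panels, h=0.5750): 1.413735
R_{3,0} (trapezoid, 8 panels, h=0.2875): 1.435989
R_{1,1} = 1.337459 + (1.337459 − 0.441218)/3 = 1.636206
R_{2,1} = 1.413735 + (1.413735 − 1.337459)/3 = 1.439160
R_{3,1} = 1.435989 + (1.435989 − 1.413735)/3 = 1.443407
R_{2,2} = 1.439160 + (1.439160 − 1.636206)/15 = 1.426024
R_{3,2} = 1.443407 + (1.443407 − 1.439160)/15 = 1.443690
R_{3,3} = 1.443690 + (1.443690 − 1.426024)/63 = 1.443970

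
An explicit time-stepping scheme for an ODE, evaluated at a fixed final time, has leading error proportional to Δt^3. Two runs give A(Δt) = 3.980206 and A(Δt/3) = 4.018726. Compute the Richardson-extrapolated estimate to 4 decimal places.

Extrapolated value = (27·A(Δt/3) − A(Δt)) / (27 − 1)
= (27·4.018726 − 3.980206) / 26
= 104.525396 / 26 = 4.020208

4.0202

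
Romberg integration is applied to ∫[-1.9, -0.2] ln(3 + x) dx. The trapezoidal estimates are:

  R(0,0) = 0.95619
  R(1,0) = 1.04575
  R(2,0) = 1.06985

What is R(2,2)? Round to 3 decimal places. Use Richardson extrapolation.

1.078

Richardson extrapolation on the trapezoidal column (denominator 4−1=3):
R(1,1) = 1.04575 + (1.04575 − 0.95619)/3 = 1.07560
R(2,1) = 1.06985 + (1.06985 − 1.04575)/3 = 1.07788
R(2,2) = (16·1.07788 − 1.07560) / 15 = 1.07803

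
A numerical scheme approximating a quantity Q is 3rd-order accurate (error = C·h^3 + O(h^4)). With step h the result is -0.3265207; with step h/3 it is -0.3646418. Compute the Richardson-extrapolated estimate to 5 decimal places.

-0.36611

The leading error scales as h^3; refining by a factor of 3 reduces it by 3^3 = 27.
Extrapolated value = (27·A(h/3) − A(h)) / (27 − 1)
= (27·(-0.3646418) − (-0.3265207)) / 26
= -9.5188079 / 26 = -0.3661080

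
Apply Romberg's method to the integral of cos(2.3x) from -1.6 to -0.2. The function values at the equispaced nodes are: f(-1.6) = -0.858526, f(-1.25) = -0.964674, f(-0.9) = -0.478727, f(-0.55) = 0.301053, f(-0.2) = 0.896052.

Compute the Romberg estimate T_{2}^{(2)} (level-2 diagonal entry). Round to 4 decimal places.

-0.4156

T_{0}^{(0)} (trapezoid, 1 panel, h=1.4000): 0.026268
T_{1}^{(0)} (trapezoid, 2 panels, h=0.7000): -0.321975
T_{2}^{(0)} (trapezoid, 4 panels, h=0.3500): -0.393255
T_{1}^{(1)} = -0.321975 + (-0.321975 − 0.026268)/3 = -0.438056
T_{2}^{(1)} = -0.393255 + (-0.393255 − (-0.321975))/3 = -0.417015
T_{2}^{(2)} = -0.417015 + (-0.417015 − (-0.438056))/15 = -0.415612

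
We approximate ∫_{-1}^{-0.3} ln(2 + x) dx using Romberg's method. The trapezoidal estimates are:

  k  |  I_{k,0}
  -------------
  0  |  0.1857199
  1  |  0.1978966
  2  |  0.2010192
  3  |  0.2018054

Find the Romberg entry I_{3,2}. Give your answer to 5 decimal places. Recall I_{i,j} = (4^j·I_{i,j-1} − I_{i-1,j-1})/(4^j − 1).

I_{2,1} = 0.2010192 + (0.2010192 − 0.1978966)/3 = 0.2020601
I_{3,1} = (4·0.2018054 − 0.2010192) / 3 = 0.2020675
I_{3,2} = 0.2020675 + (0.2020675 − 0.2020601)/15 = 0.2020680

0.20207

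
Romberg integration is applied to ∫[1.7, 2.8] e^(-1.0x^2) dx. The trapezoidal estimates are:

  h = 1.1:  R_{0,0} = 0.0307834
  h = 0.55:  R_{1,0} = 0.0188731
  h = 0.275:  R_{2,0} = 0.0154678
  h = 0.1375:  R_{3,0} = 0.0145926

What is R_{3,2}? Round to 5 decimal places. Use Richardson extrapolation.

Richardson extrapolation on the trapezoidal column (denominator 4−1=3):
R_{2,1} = 0.0154678 + (0.0154678 − 0.0188731)/3 = 0.0143327
R_{3,1} = (4·0.0145926 − 0.0154678) / 3 = 0.0143009
R_{3,2} = (16·0.0143009 − 0.0143327) / 15 = 0.0142988

0.01430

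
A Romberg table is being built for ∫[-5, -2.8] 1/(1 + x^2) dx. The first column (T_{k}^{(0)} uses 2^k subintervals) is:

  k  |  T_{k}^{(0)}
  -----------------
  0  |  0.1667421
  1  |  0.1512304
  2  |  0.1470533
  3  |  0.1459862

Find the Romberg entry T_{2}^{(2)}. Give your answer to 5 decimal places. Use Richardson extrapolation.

0.14563

Richardson extrapolation on the trapezoidal column (denominator 4−1=3):
T_{1}^{(1)} = (4·0.1512304 − 0.1667421) / 3 = 0.1460598
T_{2}^{(1)} = (4·0.1470533 − 0.1512304) / 3 = 0.1456609
T_{2}^{(2)} = 0.1456609 + (0.1456609 − 0.1460598)/15 = 0.1456343
(Column j=1 coincides with Simpson's rule on the same nodes.)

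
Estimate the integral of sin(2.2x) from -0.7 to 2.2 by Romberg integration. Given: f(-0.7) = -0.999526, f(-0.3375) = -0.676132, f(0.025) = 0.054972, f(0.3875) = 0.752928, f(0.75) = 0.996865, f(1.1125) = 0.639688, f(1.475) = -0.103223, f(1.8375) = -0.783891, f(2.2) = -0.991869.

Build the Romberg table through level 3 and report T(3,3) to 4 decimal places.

-0.0427

T(0,0) (trapezoid, 1 panel, h=2.9000): -2.887523
T(1,0) (trapezoid, 2 panels, h=1.4500): 0.001693
T(2,0) (trapezoid, 4 panels, h=0.7250): -0.034136
T(3,0) (trapezoid, 8 panels, h=0.3625): -0.041503
T(1,1) = 0.001693 + (0.001693 − (-2.887523))/3 = 0.964765
T(2,1) = -0.034136 + (-0.034136 − 0.001693)/3 = -0.046079
T(3,1) = -0.041503 + (-0.041503 − (-0.034136))/3 = -0.043959
T(2,2) = -0.046079 + (-0.046079 − 0.964765)/15 = -0.113469
T(3,2) = -0.043959 + (-0.043959 − (-0.046079))/15 = -0.043818
T(3,3) = -0.043818 + (-0.043818 − (-0.113469))/63 = -0.042712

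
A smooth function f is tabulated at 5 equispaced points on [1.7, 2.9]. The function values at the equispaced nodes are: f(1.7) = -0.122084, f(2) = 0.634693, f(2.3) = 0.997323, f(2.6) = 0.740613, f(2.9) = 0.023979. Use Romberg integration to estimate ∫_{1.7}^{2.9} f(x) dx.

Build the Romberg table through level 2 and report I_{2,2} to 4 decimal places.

0.7372

I_{0,0} (trapezoid, 1 panel, h=1.2000): -0.058863
I_{1,0} (trapezoid, 2 panels, h=0.6000): 0.568962
I_{2,0} (trapezoid, 4 panels, h=0.3000): 0.697073
I_{1,1} = 0.568962 + (0.568962 − (-0.058863))/3 = 0.778237
I_{2,1} = 0.697073 + (0.697073 − 0.568962)/3 = 0.739777
I_{2,2} = 0.739777 + (0.739777 − 0.778237)/15 = 0.737213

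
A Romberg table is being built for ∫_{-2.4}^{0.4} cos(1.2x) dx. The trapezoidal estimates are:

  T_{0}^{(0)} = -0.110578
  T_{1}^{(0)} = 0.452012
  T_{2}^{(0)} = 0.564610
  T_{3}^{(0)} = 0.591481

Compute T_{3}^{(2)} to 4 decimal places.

Richardson extrapolation on the trapezoidal column (denominator 4−1=3):
T_{2}^{(1)} = 0.564610 + (0.564610 − 0.452012)/3 = 0.602143
T_{3}^{(1)} = (4·0.591481 − 0.564610) / 3 = 0.600438
T_{3}^{(2)} = (16·0.600438 − 0.602143) / 15 = 0.600324

0.6003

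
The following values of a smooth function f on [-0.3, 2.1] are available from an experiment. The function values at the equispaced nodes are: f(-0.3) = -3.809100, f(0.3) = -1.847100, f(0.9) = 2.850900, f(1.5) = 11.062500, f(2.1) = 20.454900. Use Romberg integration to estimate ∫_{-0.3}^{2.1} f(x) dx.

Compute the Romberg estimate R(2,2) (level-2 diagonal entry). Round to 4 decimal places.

R(0,0) (trapezoid, 1 panel, h=2.4000): 19.974960
R(1,0) (trapezoid, 2 panels, h=1.2000): 13.408560
R(2,0) (trapezoid, 4 panels, h=0.6000): 12.233520
R(1,1) = 13.408560 + (13.408560 − 19.974960)/3 = 11.219760
R(2,1) = 12.233520 + (12.233520 − 13.408560)/3 = 11.841840
R(2,2) = 11.841840 + (11.841840 − 11.219760)/15 = 11.883312

11.8833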